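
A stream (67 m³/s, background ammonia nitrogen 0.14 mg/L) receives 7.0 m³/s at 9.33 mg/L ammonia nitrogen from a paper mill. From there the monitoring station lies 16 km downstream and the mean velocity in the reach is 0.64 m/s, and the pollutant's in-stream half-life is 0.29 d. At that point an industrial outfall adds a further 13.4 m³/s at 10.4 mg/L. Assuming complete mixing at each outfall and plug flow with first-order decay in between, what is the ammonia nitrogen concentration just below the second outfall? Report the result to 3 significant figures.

2.02 mg/L

After mixing, C = (67.00·0.1400 + 7.000·9.330) / 74.00 = 74.69/74.00 = 1.009 mg/L; combined flow 74.00 m³/s.
Travel time t = 16·1000 / 0.64 = 25000 s = 6.944 h.
Half-life 0.29 d → k = ln 2 / 0.29 = 2.390 d⁻¹.
First-order decay: C = 1.009·exp(−k·t) = 1.009·0.5008 = 0.5054 mg/L.
At the second outfall, C = (74.00·0.5054 + 13.40·10.40) / (74.00 + 13.40) = 2.022 mg/L.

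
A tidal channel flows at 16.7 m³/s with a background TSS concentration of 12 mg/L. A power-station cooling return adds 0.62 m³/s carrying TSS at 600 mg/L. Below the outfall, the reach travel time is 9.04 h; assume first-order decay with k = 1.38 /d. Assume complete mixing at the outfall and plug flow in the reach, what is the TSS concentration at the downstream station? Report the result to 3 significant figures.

Mixed concentration C = ΣQC/ΣQ = (16.70·12.00 + 0.6200·600.0) / 17.32 = 572.4/17.32 = 33.05 mg/L.
After decay, C = 33.05 × e^(−kt) = 33.05 × 0.5946 = 19.65 mg/L.

19.7 mg/L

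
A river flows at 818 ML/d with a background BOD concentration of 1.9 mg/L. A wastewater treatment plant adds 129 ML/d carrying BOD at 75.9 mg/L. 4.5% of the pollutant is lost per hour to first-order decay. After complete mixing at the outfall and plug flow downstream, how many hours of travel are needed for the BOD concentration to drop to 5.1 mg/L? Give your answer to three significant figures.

Flow-weighted average: C = (818.0·1.900 + 129.0·75.90) / 947.0 = 11350/947.0 = 11.98 mg/L.
4.5%/h lost → k = −ln(1 − 0.045) = 0.04604 h⁻¹.
11.98·exp(−k·t) = 5.1 → t = ln(11.98/5.1)/k = 66770 s = 18.55 h.

18.5 h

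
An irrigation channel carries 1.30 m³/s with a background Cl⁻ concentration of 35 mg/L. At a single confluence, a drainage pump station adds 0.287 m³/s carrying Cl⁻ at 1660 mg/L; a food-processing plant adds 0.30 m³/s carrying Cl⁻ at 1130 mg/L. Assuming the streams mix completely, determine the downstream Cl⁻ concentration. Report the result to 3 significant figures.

Conservation of mass: C = (1.300·35.00 + 0.2870·1660 + 0.3000·1130) / 1.887 = 860.9/1.887 = 456.2 mg/L.

456 mg/L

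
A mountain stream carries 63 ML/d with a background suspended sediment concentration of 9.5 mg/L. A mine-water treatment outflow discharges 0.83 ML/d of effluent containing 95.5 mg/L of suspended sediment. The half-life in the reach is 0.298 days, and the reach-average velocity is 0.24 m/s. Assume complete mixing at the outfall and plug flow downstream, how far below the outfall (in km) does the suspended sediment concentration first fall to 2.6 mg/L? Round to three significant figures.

12.5 km

After mixing, C = (63.00·9.500 + 0.8300·95.50) / 63.83 = 677.8/63.83 = 10.62 mg/L.
Half-life 0.298 d → k = ln 2 / 0.298 = 2.326 d⁻¹.
Set 10.62·exp(−k·t) = 2.6 → t = ln(10.62/2.6)/k = 52270 s = 14.52 h.
Distance = v·t = 0.24·52270 = 12540 m = 12.54 km.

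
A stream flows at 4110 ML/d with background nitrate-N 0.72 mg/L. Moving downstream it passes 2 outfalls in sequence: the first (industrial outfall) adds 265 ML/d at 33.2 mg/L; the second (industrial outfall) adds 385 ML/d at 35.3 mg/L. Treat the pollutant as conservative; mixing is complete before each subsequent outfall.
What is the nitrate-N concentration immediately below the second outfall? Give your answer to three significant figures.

5.33 mg/L

After outfall 1: Q = 4110 + 265.0 = 4375 ML/d; C = (4110·0.7200 + 265.0·33.20)/4375 = 2.687 mg/L.
After outfall 2: Q = 4375 + 385.0 = 4760 ML/d; C = (4375·2.687 + 385.0·35.30)/4760 = 5.325 mg/L.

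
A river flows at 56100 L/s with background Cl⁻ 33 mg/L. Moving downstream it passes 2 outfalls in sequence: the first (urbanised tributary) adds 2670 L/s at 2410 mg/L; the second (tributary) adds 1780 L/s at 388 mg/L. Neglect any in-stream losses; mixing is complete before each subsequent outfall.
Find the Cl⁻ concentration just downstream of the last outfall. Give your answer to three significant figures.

After outfall 1: Q = 56100 + 2670 = 58770 L/s; C = (56100·33.00 + 2670·2410)/58770 = 141.0 mg/L.
After outfall 2: Q = 58770 + 1780 = 60550 L/s; C = (58770·141.0 + 1780·388.0)/60550 = 148.3 mg/L.

148 mg/L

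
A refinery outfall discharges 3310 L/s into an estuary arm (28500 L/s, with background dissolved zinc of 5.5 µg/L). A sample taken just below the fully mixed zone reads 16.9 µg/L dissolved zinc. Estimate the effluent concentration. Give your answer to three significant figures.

Mass balance: 28500·5.500 + 3310·Cₑ = 31810·16.90
→ Cₑ = (31810·16.90 − 28500·5.500) / 3310 = 115.1 µg/L.

115 µg/L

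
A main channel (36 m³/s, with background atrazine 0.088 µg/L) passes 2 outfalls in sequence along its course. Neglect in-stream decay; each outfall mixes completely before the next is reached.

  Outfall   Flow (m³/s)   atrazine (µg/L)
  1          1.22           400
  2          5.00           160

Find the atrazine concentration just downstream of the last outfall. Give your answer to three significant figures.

Outfall 1: combined Q = 37.22 m³/s; C = (36.00·0.08800 + 1.220·400.0)/37.22 = 13.20 µg/L.
Outfall 2: combined Q = 42.22 m³/s; C = (37.22·13.20 + 5.000·160.0)/42.22 = 30.58 µg/L.

30.6 µg/L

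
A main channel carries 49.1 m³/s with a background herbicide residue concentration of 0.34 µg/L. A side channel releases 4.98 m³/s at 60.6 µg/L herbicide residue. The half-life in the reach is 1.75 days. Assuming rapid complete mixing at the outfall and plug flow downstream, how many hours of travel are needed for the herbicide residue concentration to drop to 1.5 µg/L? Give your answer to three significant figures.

After mixing, C = (49.10·0.3400 + 4.980·60.60) / 54.08 = 318.5/54.08 = 5.889 µg/L.
Half-life 1.75 d → k = ln 2 / 1.75 = 0.3961 d⁻¹.
5.889·exp(−k·t) = 1.5 → t = ln(5.889/1.5)/k = 298300 s = 82.87 h.

82.9 h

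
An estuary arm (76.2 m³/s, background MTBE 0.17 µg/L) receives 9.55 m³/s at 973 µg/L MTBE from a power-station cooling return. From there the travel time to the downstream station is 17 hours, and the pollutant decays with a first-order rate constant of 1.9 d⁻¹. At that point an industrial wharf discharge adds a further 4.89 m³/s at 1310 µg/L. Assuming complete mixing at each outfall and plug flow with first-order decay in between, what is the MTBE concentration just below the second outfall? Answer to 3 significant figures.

Conservation of mass: C = (76.20·0.1700 + 9.550·973.0) / 85.75 = 9305/85.75 = 108.5 µg/L; combined flow 85.75 m³/s.
Decay over the reach: 108.5·exp(−kt) = 108.5·0.2603 = 28.25 µg/L.
Second outfall: C = (85.75·28.25 + 4.890·1310)/90.64 = 97.40 µg/L.

97.4 µg/L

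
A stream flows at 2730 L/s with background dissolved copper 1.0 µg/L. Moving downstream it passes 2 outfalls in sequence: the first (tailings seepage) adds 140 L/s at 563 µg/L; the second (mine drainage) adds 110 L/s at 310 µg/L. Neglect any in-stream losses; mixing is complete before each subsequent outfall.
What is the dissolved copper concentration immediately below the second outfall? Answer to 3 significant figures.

Below outfall 1: Q → 2870 L/s, C = (2730·1.000 + 140.0·563.0)/2870 = 28.41 µg/L.
Below outfall 2: Q → 2980 L/s, C = (2870·28.41 + 110.0·310.0)/2980 = 38.81 µg/L.

38.8 µg/L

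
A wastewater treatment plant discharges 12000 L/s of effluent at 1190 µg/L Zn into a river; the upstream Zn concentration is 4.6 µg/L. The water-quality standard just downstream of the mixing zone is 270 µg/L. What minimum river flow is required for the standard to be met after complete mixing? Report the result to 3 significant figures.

41600 L/s

Set C_mix = 270: (Q·4.600 + 12000·1190) / (Q + 12000) = 270
→ Q = 12000·(1190 − 270)/(270 − 4.600) = 41600 L/s.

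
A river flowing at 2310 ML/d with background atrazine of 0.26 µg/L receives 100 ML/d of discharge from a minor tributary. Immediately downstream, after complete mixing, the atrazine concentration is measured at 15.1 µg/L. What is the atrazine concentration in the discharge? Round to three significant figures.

Mass balance: 2310·0.2600 + 100.0·Cₑ = 2410·15.10
→ Cₑ = (2410·15.10 − 2310·0.2600) / 100.0 = 357.9 µg/L.

358 µg/L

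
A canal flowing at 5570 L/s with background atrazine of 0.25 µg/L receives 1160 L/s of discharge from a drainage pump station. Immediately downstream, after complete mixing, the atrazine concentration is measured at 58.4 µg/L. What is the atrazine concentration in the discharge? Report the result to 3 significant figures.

338 µg/L

Mass balance: 5570·0.2500 + 1160·Cₑ = 6730·58.40
→ Cₑ = (6730·58.40 − 5570·0.2500) / 1160 = 337.6 µg/L.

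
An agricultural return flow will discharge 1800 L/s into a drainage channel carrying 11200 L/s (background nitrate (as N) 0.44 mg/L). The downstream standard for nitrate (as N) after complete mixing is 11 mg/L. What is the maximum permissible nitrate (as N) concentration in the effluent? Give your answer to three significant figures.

At the limit, (Qr·Cr + Qe·Cₑ)/(Qr + Qe) = 11:
Cₑ = (13000·11 − 11200·0.4400) / 1800 = 76.71 mg/L.

76.7 mg/L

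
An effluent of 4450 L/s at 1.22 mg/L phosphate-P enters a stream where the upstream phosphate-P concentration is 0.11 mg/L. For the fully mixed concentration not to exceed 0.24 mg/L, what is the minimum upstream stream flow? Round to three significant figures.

Set C_mix = 0.24: (Q·0.1100 + 4450·1.220) / (Q + 4450) = 0.24
→ Q = 4450·(1.220 − 0.24)/(0.24 − 0.1100) = 33550 L/s.

33500 L/s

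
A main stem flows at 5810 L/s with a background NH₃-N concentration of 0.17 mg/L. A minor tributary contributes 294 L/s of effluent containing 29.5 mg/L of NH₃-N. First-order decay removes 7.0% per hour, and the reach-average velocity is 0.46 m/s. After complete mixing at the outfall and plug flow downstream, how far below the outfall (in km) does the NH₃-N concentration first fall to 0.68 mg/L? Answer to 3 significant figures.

19.3 km

Mass balance: C = (5810·0.1700 + 294.0·29.50) / 6104 = 9661/6104 = 1.583 mg/L.
7.0%/h lost → k = −ln(1 − 0.07) = 0.07257 h⁻¹.
Set 1.583·exp(−k·t) = 0.68 → t = ln(1.583/0.68)/k = 41910 s = 11.64 h.
Distance = v·t = 0.46·41910 = 19280 m = 19.28 km.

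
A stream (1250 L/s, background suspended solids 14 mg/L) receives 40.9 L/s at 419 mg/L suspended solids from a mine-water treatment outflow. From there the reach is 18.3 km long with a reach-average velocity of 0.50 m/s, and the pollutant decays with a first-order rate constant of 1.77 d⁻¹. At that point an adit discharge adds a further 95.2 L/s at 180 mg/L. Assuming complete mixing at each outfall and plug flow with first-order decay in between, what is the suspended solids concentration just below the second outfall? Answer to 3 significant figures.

Conservation of mass: C = (1250·14.00 + 40.90·419.0) / 1291 = 34640/1291 = 26.83 mg/L; combined flow 1291 L/s.
Travel time t = 18.3·1000 / 0.50 = 36600 s = 10.17 h.
Decay over the reach: 26.83·exp(−kt) = 26.83·0.4725 = 12.68 mg/L.
At the second outfall, C = (1291·12.68 + 95.20·180.0) / (1291 + 95.20) = 24.17 mg/L.

24.2 mg/L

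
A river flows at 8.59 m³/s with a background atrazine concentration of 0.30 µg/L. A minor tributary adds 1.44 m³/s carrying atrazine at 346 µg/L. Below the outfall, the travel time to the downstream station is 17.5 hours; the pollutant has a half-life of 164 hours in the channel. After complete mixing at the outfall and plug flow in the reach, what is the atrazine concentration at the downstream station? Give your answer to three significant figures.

Mass balance: C = (8.590·0.3000 + 1.440·346.0) / 10.03 = 500.8/10.03 = 49.93 µg/L.
Half-life 164 h → k = ln 2 / 164 = 0.004227 h⁻¹ = 0.1014 d⁻¹.
Applying C = C₀e^(−kt): 49.93 × 0.9287 = 46.37 µg/L.

46.4 µg/L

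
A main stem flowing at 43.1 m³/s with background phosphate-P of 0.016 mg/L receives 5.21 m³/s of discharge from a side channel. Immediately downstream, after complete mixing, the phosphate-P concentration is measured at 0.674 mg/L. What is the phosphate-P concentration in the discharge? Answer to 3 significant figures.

Mass balance: 43.10·0.01600 + 5.210·Cₑ = 48.31·0.6740
→ Cₑ = (48.31·0.6740 − 43.10·0.01600) / 5.210 = 6.117 mg/L.

6.12 mg/L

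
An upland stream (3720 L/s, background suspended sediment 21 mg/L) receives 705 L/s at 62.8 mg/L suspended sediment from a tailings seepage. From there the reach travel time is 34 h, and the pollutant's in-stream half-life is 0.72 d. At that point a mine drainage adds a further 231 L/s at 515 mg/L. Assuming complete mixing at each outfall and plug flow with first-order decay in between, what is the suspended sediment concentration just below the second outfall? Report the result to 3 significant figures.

32.3 mg/L

Conservation of mass: C = (3720·21.00 + 705.0·62.80) / 4425 = 122400/4425 = 27.66 mg/L; combined flow 4425 L/s.
Half-life 0.72 d → k = ln 2 / 0.72 = 0.9627 d⁻¹.
Applying C = C₀e^(−kt): 27.66 × 0.2557 = 7.072 mg/L.
Second outfall: C = (4425·7.072 + 231.0·515.0)/4656 = 32.27 mg/L.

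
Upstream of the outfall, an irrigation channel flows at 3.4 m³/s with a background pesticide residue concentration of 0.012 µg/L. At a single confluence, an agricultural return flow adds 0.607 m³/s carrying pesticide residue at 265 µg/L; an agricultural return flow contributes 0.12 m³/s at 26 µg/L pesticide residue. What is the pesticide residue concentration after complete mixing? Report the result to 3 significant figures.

39.7 µg/L

After mixing, C = (3.400·0.01200 + 0.6070·265.0 + 0.1200·26.00) / 4.127 = 164.0/4.127 = 39.74 µg/L.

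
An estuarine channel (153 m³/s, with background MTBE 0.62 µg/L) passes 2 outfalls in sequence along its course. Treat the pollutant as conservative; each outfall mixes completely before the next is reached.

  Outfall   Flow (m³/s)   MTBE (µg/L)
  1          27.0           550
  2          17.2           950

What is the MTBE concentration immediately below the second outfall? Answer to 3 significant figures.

Below outfall 1: Q → 180.0 m³/s, C = (153.0·0.6200 + 27.00·550.0)/180.0 = 83.03 µg/L.
Below outfall 2: Q → 197.2 m³/s, C = (180.0·83.03 + 17.20·950.0)/197.2 = 158.6 µg/L.

159 µg/L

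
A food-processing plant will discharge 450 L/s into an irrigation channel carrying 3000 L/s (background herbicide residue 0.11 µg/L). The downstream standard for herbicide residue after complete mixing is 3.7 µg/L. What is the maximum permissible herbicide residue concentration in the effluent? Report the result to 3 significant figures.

At the limit, (Qr·Cr + Qe·Cₑ)/(Qr + Qe) = 3.7:
Cₑ = (3450·3.7 − 3000·0.1100) / 450.0 = 27.63 µg/L.

27.6 µg/L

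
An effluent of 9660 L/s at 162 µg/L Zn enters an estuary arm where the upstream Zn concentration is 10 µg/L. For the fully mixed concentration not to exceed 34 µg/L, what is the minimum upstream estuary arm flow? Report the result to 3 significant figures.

Set C_mix = 34: (Q·10.00 + 9660·162.0) / (Q + 9660) = 34
→ Q = 9660·(162.0 − 34)/(34 − 10.00) = 51520 L/s.

51500 L/s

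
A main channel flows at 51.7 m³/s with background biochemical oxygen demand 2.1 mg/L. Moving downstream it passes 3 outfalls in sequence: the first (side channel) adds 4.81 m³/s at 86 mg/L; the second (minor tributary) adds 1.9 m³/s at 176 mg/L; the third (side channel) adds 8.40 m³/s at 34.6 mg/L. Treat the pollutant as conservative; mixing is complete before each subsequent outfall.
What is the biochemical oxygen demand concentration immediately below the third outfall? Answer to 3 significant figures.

After outfall 1: Q = 51.70 + 4.810 = 56.51 m³/s; C = (51.70·2.100 + 4.810·86.00)/56.51 = 9.241 mg/L.
After outfall 2: Q = 56.51 + 1.900 = 58.41 m³/s; C = (56.51·9.241 + 1.900·176.0)/58.41 = 14.67 mg/L.
After outfall 3: Q = 58.41 + 8.400 = 66.81 m³/s; C = (58.41·14.67 + 8.400·34.60)/66.81 = 17.17 mg/L.

17.2 mg/L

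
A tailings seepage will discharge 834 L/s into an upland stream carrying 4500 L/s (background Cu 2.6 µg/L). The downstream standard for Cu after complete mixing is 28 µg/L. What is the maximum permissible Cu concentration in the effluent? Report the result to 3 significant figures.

At the limit, (Qr·Cr + Qe·Cₑ)/(Qr + Qe) = 28:
Cₑ = (5334·28 − 4500·2.600) / 834.0 = 165.1 µg/L.

165 µg/L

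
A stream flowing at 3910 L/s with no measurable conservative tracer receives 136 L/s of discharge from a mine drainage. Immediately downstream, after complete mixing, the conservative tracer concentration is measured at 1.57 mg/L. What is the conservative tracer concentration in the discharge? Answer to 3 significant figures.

46.7 mg/L

Mass balance: 3910·0 + 136.0·Cₑ = 4046·1.570
→ Cₑ = (4046·1.570 − 3910·0) / 136.0 = 46.71 mg/L.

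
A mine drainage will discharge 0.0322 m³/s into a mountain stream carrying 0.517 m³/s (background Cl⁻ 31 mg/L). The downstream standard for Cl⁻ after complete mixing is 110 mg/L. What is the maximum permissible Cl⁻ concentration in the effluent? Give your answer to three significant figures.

1380 mg/L

At the limit, (Qr·Cr + Qe·Cₑ)/(Qr + Qe) = 110:
Cₑ = (0.5492·110 − 0.5170·31.00) / 0.03220 = 1378 mg/L.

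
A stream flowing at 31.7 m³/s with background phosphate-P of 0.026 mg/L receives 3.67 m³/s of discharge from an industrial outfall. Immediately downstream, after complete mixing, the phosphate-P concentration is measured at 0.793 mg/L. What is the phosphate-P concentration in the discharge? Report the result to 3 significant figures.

7.42 mg/L

Mass balance: 31.70·0.02600 + 3.670·Cₑ = 35.37·0.7930
→ Cₑ = (35.37·0.7930 − 31.70·0.02600) / 3.670 = 7.418 mg/L.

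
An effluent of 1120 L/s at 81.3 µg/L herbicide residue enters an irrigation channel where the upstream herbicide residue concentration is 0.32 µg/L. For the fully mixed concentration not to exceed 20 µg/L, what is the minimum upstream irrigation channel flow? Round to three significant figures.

Set C_mix = 20: (Q·0.3200 + 1120·81.30) / (Q + 1120) = 20
→ Q = 1120·(81.30 − 20)/(20 − 0.3200) = 3489 L/s.

3490 L/s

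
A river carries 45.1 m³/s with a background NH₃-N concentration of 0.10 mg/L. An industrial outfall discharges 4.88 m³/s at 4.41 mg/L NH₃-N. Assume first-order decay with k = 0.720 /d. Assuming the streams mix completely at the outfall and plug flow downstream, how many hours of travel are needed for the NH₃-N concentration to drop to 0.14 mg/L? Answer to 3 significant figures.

43.8 h

Mass balance: C = (45.10·0.1000 + 4.880·4.410) / 49.98 = 26.03/49.98 = 0.5208 mg/L.
0.5208·exp(−k·t) = 0.14 → t = ln(0.5208/0.14)/k = 157700 s = 43.79 h.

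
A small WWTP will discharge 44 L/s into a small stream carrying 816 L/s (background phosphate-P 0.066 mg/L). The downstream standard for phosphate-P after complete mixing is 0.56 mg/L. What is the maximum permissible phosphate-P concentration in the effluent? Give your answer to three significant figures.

9.72 mg/L

At the limit, (Qr·Cr + Qe·Cₑ)/(Qr + Qe) = 0.56:
Cₑ = (860.0·0.56 − 816.0·0.06600) / 44.00 = 9.721 mg/L.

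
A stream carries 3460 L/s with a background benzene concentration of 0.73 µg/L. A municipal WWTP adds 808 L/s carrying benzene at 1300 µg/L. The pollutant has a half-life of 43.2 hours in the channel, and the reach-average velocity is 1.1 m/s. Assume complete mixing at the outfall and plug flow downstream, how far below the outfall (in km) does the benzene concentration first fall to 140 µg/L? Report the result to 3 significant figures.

140 km

Conservation of mass: C = (3460·0.7300 + 808.0·1300) / 4268 = 1053000/4268 = 246.7 µg/L.
Half-life 43.2 h → k = ln 2 / 43.2 = 0.01605 h⁻¹ = 0.3851 d⁻¹.
Set 246.7·exp(−k·t) = 140 → t = ln(246.7/140)/k = 127100 s = 35.31 h.
Distance = v·t = 1.1·127100 = 139800 m = 139.8 km.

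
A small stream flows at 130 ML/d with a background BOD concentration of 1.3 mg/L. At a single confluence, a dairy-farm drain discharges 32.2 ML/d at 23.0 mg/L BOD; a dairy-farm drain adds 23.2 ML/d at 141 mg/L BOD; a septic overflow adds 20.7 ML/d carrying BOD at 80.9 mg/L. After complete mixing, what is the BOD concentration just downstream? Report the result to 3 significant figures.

28.4 mg/L

After mixing, C = (130.0·1.300 + 32.20·23.00 + 23.20·141.0 + 20.70·80.90) / 206.1 = 5855/206.1 = 28.41 mg/L.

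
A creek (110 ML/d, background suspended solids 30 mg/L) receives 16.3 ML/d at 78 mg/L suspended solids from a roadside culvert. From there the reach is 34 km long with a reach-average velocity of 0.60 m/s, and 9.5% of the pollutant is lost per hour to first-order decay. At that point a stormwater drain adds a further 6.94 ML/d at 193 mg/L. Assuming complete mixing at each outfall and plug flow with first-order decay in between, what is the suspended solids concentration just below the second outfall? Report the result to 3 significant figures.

17.2 mg/L

Mixed concentration C = ΣQC/ΣQ = (110.0·30.00 + 16.30·78.00) / 126.3 = 4571/126.3 = 36.19 mg/L; combined flow 126.3 ML/d.
Travel time t = 34·1000 / 0.60 = 56670 s = 15.74 h.
9.5%/h lost → k = −ln(1 − 0.095) = 0.09982 h⁻¹.
Applying C = C₀e^(−kt): 36.19 × 0.2078 = 7.521 mg/L.
Second outfall: C = (126.3·7.521 + 6.940·193.0)/133.2 = 17.18 mg/L.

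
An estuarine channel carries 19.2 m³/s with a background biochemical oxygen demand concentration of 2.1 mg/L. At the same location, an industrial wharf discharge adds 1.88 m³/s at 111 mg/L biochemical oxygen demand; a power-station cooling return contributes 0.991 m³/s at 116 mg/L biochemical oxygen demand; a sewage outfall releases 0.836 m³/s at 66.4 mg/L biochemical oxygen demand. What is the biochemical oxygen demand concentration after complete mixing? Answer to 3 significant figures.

After mixing, C = (19.20·2.100 + 1.880·111.0 + 0.9910·116.0 + 0.8360·66.40) / 22.91 = 419.5/22.91 = 18.31 mg/L.

18.3 mg/L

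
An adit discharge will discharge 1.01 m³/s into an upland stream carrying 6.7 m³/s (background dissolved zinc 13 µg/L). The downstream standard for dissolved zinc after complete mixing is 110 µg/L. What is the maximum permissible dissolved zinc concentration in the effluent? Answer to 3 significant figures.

At the limit, (Qr·Cr + Qe·Cₑ)/(Qr + Qe) = 110:
Cₑ = (7.710·110 − 6.700·13.00) / 1.010 = 753.5 µg/L.

753 µg/L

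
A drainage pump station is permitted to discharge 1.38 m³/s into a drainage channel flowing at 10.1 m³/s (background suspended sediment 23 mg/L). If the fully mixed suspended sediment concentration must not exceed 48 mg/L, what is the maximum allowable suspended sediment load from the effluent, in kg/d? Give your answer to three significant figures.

27500 kg/d

Mass balance at the limit: 10.10·23.00 + 1.380·Cₑ = 11.48·48 → Cₑ = 231.0 mg/L.
Load = 1.380 m³/s × 231.0 g/m³ × 86 400 s/d = 27540 kg/d.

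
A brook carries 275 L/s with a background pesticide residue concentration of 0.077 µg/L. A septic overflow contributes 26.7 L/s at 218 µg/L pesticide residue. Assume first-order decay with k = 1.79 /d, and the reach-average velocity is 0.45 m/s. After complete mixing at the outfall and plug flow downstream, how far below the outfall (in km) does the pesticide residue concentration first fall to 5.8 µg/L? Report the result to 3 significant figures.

26.2 km

Conservation of mass: C = (275.0·0.07700 + 26.70·218.0) / 301.7 = 5842/301.7 = 19.36 µg/L.
Set 19.36·exp(−k·t) = 5.8 → t = ln(19.36/5.8)/k = 58190 s = 16.16 h.
Distance = v·t = 0.45·58190 = 26180 m = 26.18 km.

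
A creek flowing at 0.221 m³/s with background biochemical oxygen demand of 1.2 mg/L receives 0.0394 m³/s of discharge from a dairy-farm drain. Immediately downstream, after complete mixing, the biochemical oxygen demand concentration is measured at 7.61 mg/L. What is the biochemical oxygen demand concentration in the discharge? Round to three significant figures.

43.6 mg/L

Mass balance: 0.2210·1.200 + 0.03940·Cₑ = 0.2604·7.610
→ Cₑ = (0.2604·7.610 − 0.2210·1.200) / 0.03940 = 43.56 mg/L.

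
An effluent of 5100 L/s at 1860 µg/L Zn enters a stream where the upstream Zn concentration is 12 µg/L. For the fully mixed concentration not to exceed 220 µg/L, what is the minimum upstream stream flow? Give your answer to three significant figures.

40200 L/s

Set C_mix = 220: (Q·12.00 + 5100·1860) / (Q + 5100) = 220
→ Q = 5100·(1860 − 220)/(220 − 12.00) = 40210 L/s.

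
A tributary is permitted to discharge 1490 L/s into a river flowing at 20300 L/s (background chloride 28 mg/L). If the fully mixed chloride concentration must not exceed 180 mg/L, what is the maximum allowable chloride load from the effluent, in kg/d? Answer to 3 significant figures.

290000 kg/d

Mass balance at the limit: 20300·28.00 + 1490·Cₑ = 21790·180 → Cₑ = 2251 mg/L.
1490 L/s = 1.490 m³/s. Load = 1.490 m³/s × 2251 g/m³ × 86 400 s/d = 289800 kg/d.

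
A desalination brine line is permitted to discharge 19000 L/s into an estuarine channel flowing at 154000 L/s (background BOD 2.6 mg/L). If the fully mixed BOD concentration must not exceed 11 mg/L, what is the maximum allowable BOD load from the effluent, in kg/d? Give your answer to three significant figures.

130000 kg/d

Mass balance at the limit: 154000·2.600 + 19000·Cₑ = 173000·11 → Cₑ = 79.08 mg/L.
19000 L/s = 19.00 m³/s. Load = 19.00 m³/s × 79.08 g/m³ × 86 400 s/d = 129800 kg/d.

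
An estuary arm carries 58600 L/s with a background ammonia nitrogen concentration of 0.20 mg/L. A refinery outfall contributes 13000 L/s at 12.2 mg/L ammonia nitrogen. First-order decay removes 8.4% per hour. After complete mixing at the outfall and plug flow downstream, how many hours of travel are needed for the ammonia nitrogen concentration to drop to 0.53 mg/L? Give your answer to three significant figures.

Mixed concentration C = ΣQC/ΣQ = (58600·0.2000 + 13000·12.20) / 71600 = 170300/71600 = 2.379 mg/L.
8.4%/h lost → k = −ln(1 − 0.084) = 0.08774 h⁻¹.
2.379·exp(−k·t) = 0.53 → t = ln(2.379/0.53)/k = 61610 s = 17.11 h.

17.1 h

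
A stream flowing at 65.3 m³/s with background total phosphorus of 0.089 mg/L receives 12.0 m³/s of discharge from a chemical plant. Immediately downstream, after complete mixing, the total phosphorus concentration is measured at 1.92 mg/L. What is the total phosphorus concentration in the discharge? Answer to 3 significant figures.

11.9 mg/L

Mass balance: 65.30·0.08900 + 12.00·Cₑ = 77.30·1.920
→ Cₑ = (77.30·1.920 − 65.30·0.08900) / 12.00 = 11.88 mg/L.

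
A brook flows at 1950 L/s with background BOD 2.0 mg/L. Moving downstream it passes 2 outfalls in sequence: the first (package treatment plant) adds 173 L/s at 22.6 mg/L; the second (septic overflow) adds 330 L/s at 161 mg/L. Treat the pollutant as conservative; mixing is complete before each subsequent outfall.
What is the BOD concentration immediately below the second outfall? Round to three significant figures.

After outfall 1: Q = 1950 + 173.0 = 2123 L/s; C = (1950·2.000 + 173.0·22.60)/2123 = 3.679 mg/L.
After outfall 2: Q = 2123 + 330.0 = 2453 L/s; C = (2123·3.679 + 330.0·161.0)/2453 = 24.84 mg/L.

24.8 mg/L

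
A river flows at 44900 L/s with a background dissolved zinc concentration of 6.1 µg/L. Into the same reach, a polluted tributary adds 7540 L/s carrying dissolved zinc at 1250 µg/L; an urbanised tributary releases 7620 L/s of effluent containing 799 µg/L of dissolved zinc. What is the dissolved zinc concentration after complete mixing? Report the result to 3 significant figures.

263 µg/L

Flow-weighted average: C = (44900·6.100 + 7540·1250 + 7620·799.0) / 60060 = 15790000/60060 = 262.9 µg/L.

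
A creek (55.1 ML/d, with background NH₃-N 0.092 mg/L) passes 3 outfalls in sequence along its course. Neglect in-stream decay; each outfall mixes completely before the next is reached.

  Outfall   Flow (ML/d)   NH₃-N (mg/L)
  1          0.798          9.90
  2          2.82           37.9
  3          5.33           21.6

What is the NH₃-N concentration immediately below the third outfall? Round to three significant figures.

After outfall 1: Q = 55.10 + 0.7980 = 55.90 ML/d; C = (55.10·0.09200 + 0.7980·9.900)/55.90 = 0.2320 mg/L.
After outfall 2: Q = 55.90 + 2.820 = 58.72 ML/d; C = (55.90·0.2320 + 2.820·37.90)/58.72 = 2.041 mg/L.
After outfall 3: Q = 58.72 + 5.330 = 64.05 ML/d; C = (58.72·2.041 + 5.330·21.60)/64.05 = 3.669 mg/L.

3.67 mg/L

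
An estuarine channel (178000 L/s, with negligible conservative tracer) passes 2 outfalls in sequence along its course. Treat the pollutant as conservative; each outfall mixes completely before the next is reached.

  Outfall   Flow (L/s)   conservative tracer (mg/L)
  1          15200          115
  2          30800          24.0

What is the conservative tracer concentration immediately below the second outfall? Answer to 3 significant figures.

11.1 mg/L

After outfall 1: Q = 178000 + 15200 = 193200 L/s; C = (178000·0 + 15200·115.0)/193200 = 9.048 mg/L.
After outfall 2: Q = 193200 + 30800 = 224000 L/s; C = (193200·9.048 + 30800·24.00)/224000 = 11.10 mg/L.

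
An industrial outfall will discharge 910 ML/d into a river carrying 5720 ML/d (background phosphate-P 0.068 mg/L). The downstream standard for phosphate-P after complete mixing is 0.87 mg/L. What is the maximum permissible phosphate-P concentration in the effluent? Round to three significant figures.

5.91 mg/L

At the limit, (Qr·Cr + Qe·Cₑ)/(Qr + Qe) = 0.87:
Cₑ = (6630·0.87 − 5720·0.06800) / 910.0 = 5.911 mg/L.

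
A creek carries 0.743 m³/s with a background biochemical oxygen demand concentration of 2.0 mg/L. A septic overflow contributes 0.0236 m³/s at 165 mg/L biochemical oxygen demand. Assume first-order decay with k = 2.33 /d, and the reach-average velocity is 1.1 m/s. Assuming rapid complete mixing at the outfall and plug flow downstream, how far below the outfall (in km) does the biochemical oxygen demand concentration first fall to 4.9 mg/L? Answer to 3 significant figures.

14.7 km

After mixing, C = (0.7430·2.000 + 0.02360·165.0) / 0.7666 = 5.380/0.7666 = 7.018 mg/L.
Set 7.018·exp(−k·t) = 4.9 → t = ln(7.018/4.9)/k = 13320 s = 3.700 h.
Distance = v·t = 1.1·13320 = 14650 m = 14.65 km.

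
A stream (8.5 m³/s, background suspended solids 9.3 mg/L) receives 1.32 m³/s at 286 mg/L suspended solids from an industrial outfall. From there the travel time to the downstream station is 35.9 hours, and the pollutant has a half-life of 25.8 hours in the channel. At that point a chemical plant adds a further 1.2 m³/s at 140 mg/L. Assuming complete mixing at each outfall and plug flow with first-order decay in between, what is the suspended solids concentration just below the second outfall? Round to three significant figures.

31.0 mg/L

Flow-weighted average: C = (8.500·9.300 + 1.320·286.0) / 9.820 = 456.6/9.820 = 46.49 mg/L; combined flow 9.820 m³/s.
Half-life 25.8 h → k = ln 2 / 25.8 = 0.02687 h⁻¹ = 0.6448 d⁻¹.
Applying C = C₀e^(−kt): 46.49 × 0.3812 = 17.72 mg/L.
Second outfall: C = (9.820·17.72 + 1.200·140.0)/11.02 = 31.04 mg/L.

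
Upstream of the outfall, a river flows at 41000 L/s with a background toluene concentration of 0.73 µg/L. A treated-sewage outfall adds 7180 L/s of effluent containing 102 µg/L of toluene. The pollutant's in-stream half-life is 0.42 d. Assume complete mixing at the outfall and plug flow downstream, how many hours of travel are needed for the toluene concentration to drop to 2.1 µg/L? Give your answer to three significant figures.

After mixing, C = (41000·0.7300 + 7180·102.0) / 48180 = 762300/48180 = 15.82 µg/L.
Half-life 0.42 d → k = ln 2 / 0.42 = 1.650 d⁻¹.
15.82·exp(−k·t) = 2.1 → t = ln(15.82/2.1)/k = 105700 s = 29.37 h.

29.4 h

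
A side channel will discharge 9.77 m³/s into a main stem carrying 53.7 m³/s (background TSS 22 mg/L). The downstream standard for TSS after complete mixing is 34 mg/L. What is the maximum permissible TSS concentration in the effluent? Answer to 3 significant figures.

At the limit, (Qr·Cr + Qe·Cₑ)/(Qr + Qe) = 34:
Cₑ = (63.47·34 − 53.70·22.00) / 9.770 = 99.96 mg/L.

100 mg/L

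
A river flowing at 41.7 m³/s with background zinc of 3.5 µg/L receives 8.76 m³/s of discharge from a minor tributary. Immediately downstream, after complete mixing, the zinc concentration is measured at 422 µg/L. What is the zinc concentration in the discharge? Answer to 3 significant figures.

2410 µg/L

Mass balance: 41.70·3.500 + 8.760·Cₑ = 50.46·422.0
→ Cₑ = (50.46·422.0 − 41.70·3.500) / 8.760 = 2414 µg/L.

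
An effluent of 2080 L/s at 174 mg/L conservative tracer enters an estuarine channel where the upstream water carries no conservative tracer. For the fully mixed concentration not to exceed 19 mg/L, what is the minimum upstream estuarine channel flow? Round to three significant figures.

17000 L/s

Set C_mix = 19: (Q·0 + 2080·174.0) / (Q + 2080) = 19
→ Q = 2080·(174.0 − 19)/(19 − 0) = 16970 L/s.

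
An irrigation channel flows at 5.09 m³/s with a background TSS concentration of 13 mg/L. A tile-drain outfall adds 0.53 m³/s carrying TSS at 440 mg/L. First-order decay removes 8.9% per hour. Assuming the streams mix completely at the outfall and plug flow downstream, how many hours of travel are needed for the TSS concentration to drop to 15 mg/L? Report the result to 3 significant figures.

13.6 h

Mass balance: C = (5.090·13.00 + 0.5300·440.0) / 5.620 = 299.4/5.620 = 53.27 mg/L.
8.9%/h lost → k = −ln(1 − 0.089) = 0.09321 h⁻¹.
53.27·exp(−k·t) = 15 → t = ln(53.27/15)/k = 48940 s = 13.60 h.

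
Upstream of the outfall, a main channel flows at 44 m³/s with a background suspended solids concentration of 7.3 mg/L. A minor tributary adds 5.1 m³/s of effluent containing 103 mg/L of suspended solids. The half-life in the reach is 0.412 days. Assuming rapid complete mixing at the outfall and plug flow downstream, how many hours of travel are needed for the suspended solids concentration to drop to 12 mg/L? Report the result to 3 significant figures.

5.17 h

After mixing, C = (44.00·7.300 + 5.100·103.0) / 49.10 = 846.5/49.10 = 17.24 mg/L.
Half-life 0.412 d → k = ln 2 / 0.412 = 1.682 d⁻¹.
17.24·exp(−k·t) = 12 → t = ln(17.24/12)/k = 18610 s = 5.169 h.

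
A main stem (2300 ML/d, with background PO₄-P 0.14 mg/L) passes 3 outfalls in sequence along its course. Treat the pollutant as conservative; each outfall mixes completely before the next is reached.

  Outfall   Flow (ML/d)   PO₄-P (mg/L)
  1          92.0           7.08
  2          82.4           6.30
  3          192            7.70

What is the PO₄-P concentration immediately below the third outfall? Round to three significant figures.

1.11 mg/L

After outfall 1: Q = 2300 + 92.00 = 2392 ML/d; C = (2300·0.1400 + 92.00·7.080)/2392 = 0.4069 mg/L.
After outfall 2: Q = 2392 + 82.40 = 2474 ML/d; C = (2392·0.4069 + 82.40·6.300)/2474 = 0.6032 mg/L.
After outfall 3: Q = 2474 + 192.0 = 2666 ML/d; C = (2474·0.6032 + 192.0·7.700)/2666 = 1.114 mg/L.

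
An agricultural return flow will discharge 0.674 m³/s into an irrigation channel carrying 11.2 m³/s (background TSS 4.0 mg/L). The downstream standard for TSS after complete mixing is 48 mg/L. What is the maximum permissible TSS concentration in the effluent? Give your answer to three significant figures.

At the limit, (Qr·Cr + Qe·Cₑ)/(Qr + Qe) = 48:
Cₑ = (11.87·48 − 11.20·4.000) / 0.6740 = 779.2 mg/L.

779 mg/L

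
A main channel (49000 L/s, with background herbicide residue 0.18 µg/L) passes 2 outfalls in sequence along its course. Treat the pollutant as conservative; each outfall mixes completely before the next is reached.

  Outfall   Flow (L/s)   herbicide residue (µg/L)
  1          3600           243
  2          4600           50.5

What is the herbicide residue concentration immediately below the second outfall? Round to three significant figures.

19.5 µg/L

Below outfall 1: Q → 52600 L/s, C = (49000·0.1800 + 3600·243.0)/52600 = 16.80 µg/L.
Below outfall 2: Q → 57200 L/s, C = (52600·16.80 + 4600·50.50)/57200 = 19.51 µg/L.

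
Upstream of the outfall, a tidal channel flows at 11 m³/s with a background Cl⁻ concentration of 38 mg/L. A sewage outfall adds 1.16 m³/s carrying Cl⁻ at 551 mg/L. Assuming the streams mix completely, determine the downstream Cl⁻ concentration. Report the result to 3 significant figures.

Conservation of mass: C = (11.00·38.00 + 1.160·551.0) / 12.16 = 1057/12.16 = 86.94 mg/L.

86.9 mg/L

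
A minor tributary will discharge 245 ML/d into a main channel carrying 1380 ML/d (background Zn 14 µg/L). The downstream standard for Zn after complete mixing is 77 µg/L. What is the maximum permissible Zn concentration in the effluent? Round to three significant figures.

At the limit, (Qr·Cr + Qe·Cₑ)/(Qr + Qe) = 77:
Cₑ = (1625·77 − 1380·14.00) / 245.0 = 431.9 µg/L.

432 µg/L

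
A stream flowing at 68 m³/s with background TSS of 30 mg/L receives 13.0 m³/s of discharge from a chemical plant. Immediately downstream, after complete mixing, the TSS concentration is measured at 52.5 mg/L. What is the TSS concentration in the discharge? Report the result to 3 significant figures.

Mass balance: 68.00·30.00 + 13.00·Cₑ = 81.00·52.50
→ Cₑ = (81.00·52.50 − 68.00·30.00) / 13.00 = 170.2 mg/L.

170 mg/L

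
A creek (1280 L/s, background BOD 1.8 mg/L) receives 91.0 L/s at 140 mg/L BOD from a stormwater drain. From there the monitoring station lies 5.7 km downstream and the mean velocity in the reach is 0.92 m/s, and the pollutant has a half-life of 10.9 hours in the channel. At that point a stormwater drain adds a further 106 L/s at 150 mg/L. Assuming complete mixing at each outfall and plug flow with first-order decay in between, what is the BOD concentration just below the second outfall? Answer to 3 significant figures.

19.9 mg/L

Mass balance: C = (1280·1.800 + 91.00·140.0) / 1371 = 15040/1371 = 10.97 mg/L; combined flow 1371 L/s.
Travel time t = 5.7·1000 / 0.92 = 6196 s = 1.721 h.
Half-life 10.9 h → k = ln 2 / 10.9 = 0.06359 h⁻¹ = 1.526 d⁻¹.
Decay over the reach: 10.97·exp(−kt) = 10.97·0.8963 = 9.835 mg/L.
At the second outfall, C = (1371·9.835 + 106.0·150.0) / (1371 + 106.0) = 19.89 mg/L.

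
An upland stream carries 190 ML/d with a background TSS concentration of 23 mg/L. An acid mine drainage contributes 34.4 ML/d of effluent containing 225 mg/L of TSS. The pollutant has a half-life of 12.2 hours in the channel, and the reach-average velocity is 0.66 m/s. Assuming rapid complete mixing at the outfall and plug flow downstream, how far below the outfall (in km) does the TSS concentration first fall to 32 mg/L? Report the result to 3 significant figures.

After mixing, C = (190.0·23.00 + 34.40·225.0) / 224.4 = 12110/224.4 = 53.97 mg/L.
Half-life 12.2 h → k = ln 2 / 12.2 = 0.05682 h⁻¹ = 1.364 d⁻¹.
Set 53.97·exp(−k·t) = 32 → t = ln(53.97/32)/k = 33110 s = 9.199 h.
Distance = v·t = 0.66·33110 = 21860 m = 21.86 km.

21.9 km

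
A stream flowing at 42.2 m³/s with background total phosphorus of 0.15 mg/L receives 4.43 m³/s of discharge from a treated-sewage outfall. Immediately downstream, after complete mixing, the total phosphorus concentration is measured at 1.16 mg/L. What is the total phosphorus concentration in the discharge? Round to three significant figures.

10.8 mg/L

Mass balance: 42.20·0.1500 + 4.430·Cₑ = 46.63·1.160
→ Cₑ = (46.63·1.160 − 42.20·0.1500) / 4.430 = 10.78 mg/L.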